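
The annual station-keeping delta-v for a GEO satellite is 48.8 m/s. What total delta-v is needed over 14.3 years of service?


dV = rate * years = 48.8 * 14.3
dV = 697.8400 m/s

697.8400 m/s


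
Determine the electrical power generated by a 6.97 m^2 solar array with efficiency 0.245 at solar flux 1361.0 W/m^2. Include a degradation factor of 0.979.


P = area * eta * S * degradation
P = 6.97 * 0.245 * 1361.0 * 0.979
P = 2275.3053 W

2275.3053 W


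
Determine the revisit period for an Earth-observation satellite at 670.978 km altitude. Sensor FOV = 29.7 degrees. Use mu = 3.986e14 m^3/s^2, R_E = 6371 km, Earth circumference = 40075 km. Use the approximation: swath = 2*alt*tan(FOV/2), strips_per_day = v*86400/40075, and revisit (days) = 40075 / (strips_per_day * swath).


swath = 2*670.978*tan(0.2591814) = 355.8132 km
v = sqrt(mu/r) = 7523.5241 m/s = 7.5235 km/s
strips/day = v*86400/40075 = 7.5235*86400/40075 = 16.2204
coverage/day = strips * swath = 16.2204 * 355.8132 = 5771.4318 km
revisit = 40075 / 5771.4318 = 6.9437 days

6.9437 days


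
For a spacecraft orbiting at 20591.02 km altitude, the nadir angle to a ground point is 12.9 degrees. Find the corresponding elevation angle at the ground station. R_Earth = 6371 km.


r = R_E + alt = 26962.0200 km
Law of sines in the satellite / Earth-center / ground-point triangle:
  sin(nadir)/R_E = sin(90 + el)/r  =>  cos(el) = (r/R_E)*sin(nadir)
cos(el) = (26962.0200 / 6371.0000) * sin(12.9 deg) = 0.9447927
el = arccos(0.9447927) = 19.1273 deg
(Earth-central angle = 90 - nadir - el = 57.9727 deg)

19.1273 degrees


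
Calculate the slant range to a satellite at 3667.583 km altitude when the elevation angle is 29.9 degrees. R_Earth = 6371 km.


h = 3667.583 km, el = 29.9 deg
d = -R_E*sin(el) + sqrt((R_E*sin(el))^2 + 2*R_E*h + h^2)
d = -6371.0000*sin(0.5218534) + sqrt((6371.0000*0.4984877)^2 + 2*6371.0000*3667.583 + 3667.583^2)
d = 5206.8328 km

5206.8328 km


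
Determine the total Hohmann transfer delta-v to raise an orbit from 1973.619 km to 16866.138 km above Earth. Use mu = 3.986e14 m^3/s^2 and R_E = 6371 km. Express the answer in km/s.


r1 = 8344.6190 km = 8.344619e+06 m
r2 = 23237.1380 km = 2.3237138e+07 m
dv1 = sqrt(mu/r1)*(sqrt(2*r2/(r1+r2)) - 1) = 1472.6544 m/s
dv2 = sqrt(mu/r2)*(1 - sqrt(2*r1/(r1+r2))) = 1130.9185 m/s
total dv = |dv1| + |dv2| = 1472.6544 + 1130.9185 = 2603.5729 m/s = 2.6036 km/s

2.6036 km/s


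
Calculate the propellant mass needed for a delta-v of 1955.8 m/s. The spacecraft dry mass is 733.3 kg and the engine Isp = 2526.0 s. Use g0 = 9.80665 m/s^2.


ve = Isp * g0 = 2526.0 * 9.80665 = 24771.597900 m/s
mass ratio = exp(dv/ve) = exp(1955.8/24771.597900) = 1.08215381
m_prop = m_dry * (mr - 1) = 733.3 * (1.08215381 - 1)
m_prop = 60.2434 kg

60.2434 kg


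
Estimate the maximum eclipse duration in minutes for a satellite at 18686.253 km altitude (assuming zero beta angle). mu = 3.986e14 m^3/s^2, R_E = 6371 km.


r = 25057.2530 km
T = 657.9004 min
Eclipse fraction = arcsin(R_E/r)/pi = arcsin(6371.0000/25057.2530)/pi
= arcsin(0.2542577)/pi = 0.08183114
Eclipse duration = 0.08183114 * 657.9004 = 53.8367 min

53.8367 minutes


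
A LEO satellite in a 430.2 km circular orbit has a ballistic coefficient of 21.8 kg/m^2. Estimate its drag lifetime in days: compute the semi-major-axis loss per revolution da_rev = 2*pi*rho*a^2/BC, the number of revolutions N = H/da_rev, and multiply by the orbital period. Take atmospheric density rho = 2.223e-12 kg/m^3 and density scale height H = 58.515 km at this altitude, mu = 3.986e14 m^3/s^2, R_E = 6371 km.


a = R_E + alt = 6801.2000 km = 6.8012e+06 m
da_rev = 2*pi*rho*a^2/BC = 2*pi*2.223e-12*(6.8012e+06)^2/21.8 = 29.636979 m per revolution
N = H/da_rev = 58515.0000 m / 29.636979 m = 1974.3915 revolutions
P = 2*pi*sqrt(a^3/mu) = 5581.9963 s
lifetime = N*P = 1974.3915 * 5581.9963 = 1.1021046e+07 s = 127.5584 days

127.5584 days


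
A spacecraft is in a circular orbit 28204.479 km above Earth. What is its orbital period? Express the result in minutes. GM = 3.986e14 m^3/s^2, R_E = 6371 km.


r = 34575.4790 km = 3.4575479e+07 m
T = 2*pi*sqrt(r^3/mu) = 2*pi*sqrt(4.1333732e+22 / 3.986e14)
T = 63982.8424 s = 1066.3807 min

1066.3807 minutes


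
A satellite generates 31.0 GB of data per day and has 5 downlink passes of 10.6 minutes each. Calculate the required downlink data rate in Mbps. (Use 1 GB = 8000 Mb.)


total contact time = 5 * 10.6 * 60 = 3180.0000 s
data = 31.0 GB = 248000.0000 Mb
rate = 248000.0000 / 3180.0000 = 77.9874 Mbps

77.9874 Mbps


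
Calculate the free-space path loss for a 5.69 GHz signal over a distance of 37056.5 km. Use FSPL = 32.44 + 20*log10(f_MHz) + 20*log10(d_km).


f = 5.69 GHz = 5690.0000 MHz
d = 37056.5 km
FSPL = 32.44 + 20*log10(5690.0000) + 20*log10(37056.5)
FSPL = 32.44 + 75.1022 + 91.3773
FSPL = 198.9195 dB

198.9195 dB


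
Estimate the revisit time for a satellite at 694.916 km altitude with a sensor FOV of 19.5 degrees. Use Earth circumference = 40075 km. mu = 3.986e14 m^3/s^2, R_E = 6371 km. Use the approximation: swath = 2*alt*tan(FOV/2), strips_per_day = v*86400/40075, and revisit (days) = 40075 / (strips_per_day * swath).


swath = 2*694.916*tan(0.1701696) = 238.8168 km
v = sqrt(mu/r) = 7510.7691 m/s = 7.5108 km/s
strips/day = v*86400/40075 = 7.5108*86400/40075 = 16.1929
coverage/day = strips * swath = 16.1929 * 238.8168 = 3867.1367 km
revisit = 40075 / 3867.1367 = 10.3630 days

10.3630 days


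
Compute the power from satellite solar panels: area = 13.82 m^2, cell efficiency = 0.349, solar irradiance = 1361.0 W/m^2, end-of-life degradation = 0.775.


P = area * eta * S * degradation
P = 13.82 * 0.349 * 1361.0 * 0.775
P = 5087.3697 W

5087.3697 W


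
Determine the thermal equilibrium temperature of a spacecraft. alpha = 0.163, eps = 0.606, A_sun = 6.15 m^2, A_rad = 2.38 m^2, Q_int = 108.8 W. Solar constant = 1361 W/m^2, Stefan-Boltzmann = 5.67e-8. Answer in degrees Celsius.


Numerator = alpha*S*A_sun + Q_int = 0.163*1361*6.15 + 108.8 = 1473.1345 W
Denominator = eps*sigma*A_rad = 0.606*5.67e-8*2.38 = 8.1777276e-08 W/K^4
T^4 = 1.8013983e+10 K^4
T = 366.3553 K = 93.2053 C

93.2053 degrees Celsius


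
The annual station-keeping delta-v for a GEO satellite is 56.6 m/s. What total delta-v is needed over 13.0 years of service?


dV = rate * years = 56.6 * 13.0
dV = 735.8000 m/s

735.8000 m/s


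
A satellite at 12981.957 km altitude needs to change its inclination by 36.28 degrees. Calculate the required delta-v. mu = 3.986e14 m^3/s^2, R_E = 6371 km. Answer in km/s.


r = 19352.9570 km = 1.9352957e+07 m
V = sqrt(mu/r) = 4538.3186 m/s
di = 36.28 deg = 0.6332055 rad
dV = 2*V*sin(di/2) = 2*4538.3186*sin(0.3166027)
dV = 2825.9197 m/s = 2.8259 km/s

2.8259 km/s


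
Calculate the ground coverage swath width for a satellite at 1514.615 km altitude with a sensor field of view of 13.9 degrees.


FOV = 13.9 deg = 0.2426008 rad
swath = 2 * alt * tan(FOV/2) = 2 * 1514.615 * tan(0.1213004)
swath = 2 * 1514.615 * 0.1218988
swath = 369.2596 km

369.2596 km


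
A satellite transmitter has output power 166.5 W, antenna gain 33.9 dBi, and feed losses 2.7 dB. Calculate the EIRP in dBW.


Pt = 166.5 W = 22.2141 dBW
EIRP = Pt_dBW + Gt - losses = 22.2141 + 33.9 - 2.7 = 53.4141 dBW

53.4141 dBW


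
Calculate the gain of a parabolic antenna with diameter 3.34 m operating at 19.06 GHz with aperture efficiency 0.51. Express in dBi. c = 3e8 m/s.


lambda = c/f = 3e8 / 1.906e+10 = 0.01573977 m
G = eta*(pi*D/lambda)^2 = 0.51*(pi*3.34/0.01573977)^2
G = 226655.4354 (linear)
G = 10*log10(226655.4354) = 53.5537 dBi

53.5537 dBi


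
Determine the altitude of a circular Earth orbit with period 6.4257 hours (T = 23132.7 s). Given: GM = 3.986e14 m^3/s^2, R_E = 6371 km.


T = 23132.7 s
r = (mu*T^2/(4*pi^2))^(1/3) = (3.986e14 * 23132.7^2 / (4*pi^2))^(1/3)
r = 1.7547291e+07 m = 17547.2906 km
alt = r - R_E = 17547.2906 - 6371 = 11176.2906 km

11176.2906 km


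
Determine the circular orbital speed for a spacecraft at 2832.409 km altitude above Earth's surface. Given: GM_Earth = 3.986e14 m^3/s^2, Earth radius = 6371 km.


r = R_E + alt = 6371.0 + 2832.409 = 9203.4090 km = 9.203409e+06 m
v = sqrt(mu/r) = sqrt(3.986e14 / 9.203409e+06) = 6581.0363 m/s = 6.5810 km/s

6.5810 km/s


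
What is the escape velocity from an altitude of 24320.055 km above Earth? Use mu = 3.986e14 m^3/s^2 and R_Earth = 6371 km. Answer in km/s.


r = 6371.0 + 24320.055 = 30691.0550 km = 3.0691055e+07 m
v_esc = sqrt(2*mu/r) = sqrt(2*3.986e14 / 3.0691055e+07)
v_esc = 5096.5670 m/s = 5.0966 km/s

5.0966 km/s


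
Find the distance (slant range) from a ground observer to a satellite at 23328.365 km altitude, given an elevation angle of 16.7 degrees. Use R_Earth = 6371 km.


h = 23328.365 km, el = 16.7 deg
d = -R_E*sin(el) + sqrt((R_E*sin(el))^2 + 2*R_E*h + h^2)
d = -6371.0000*sin(0.29147) + sqrt((6371.0000*0.2873605)^2 + 2*6371.0000*23328.365 + 23328.365^2)
d = 27234.9168 km

27234.9168 km


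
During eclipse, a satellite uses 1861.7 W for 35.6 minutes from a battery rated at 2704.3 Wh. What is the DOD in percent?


E_used = P * t / 60 = 1861.7 * 35.6 / 60 = 1104.6087 Wh
DOD = E_used / E_total * 100 = 1104.6087 / 2704.3 * 100
DOD = 40.8464 %

40.8464 %


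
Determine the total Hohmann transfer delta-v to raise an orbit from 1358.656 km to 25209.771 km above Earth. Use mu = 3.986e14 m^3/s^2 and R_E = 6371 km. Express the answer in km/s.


r1 = 7729.6560 km = 7.729656e+06 m
r2 = 31580.7710 km = 3.1580771e+07 m
dv1 = sqrt(mu/r1)*(sqrt(2*r2/(r1+r2)) - 1) = 1921.4474 m/s
dv2 = sqrt(mu/r2)*(1 - sqrt(2*r1/(r1+r2))) = 1324.7754 m/s
total dv = |dv1| + |dv2| = 1921.4474 + 1324.7754 = 3246.2228 m/s = 3.2462 km/s

3.2462 km/s


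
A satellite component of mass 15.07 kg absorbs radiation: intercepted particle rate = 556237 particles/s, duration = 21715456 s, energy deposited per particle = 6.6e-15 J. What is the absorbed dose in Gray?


Total energy deposited = rate * time * E_per
  = 556237 * 21715456 * 6.6e-15 = 0.079721 J
Dose = E_total / mass = 0.079721 / 15.07
Dose = 0.005290047 Gy

0.0053 Gy


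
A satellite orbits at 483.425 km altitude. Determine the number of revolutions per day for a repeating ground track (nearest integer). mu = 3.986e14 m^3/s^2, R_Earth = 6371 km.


r = 6.854425e+06 m
T = 2*pi*sqrt(r^3/mu) = 5647.6499 s = 94.1275 min
revs/day = 1440 / 94.1275 = 15.2984
Rounded: 15 revolutions per day

15 revolutions per day


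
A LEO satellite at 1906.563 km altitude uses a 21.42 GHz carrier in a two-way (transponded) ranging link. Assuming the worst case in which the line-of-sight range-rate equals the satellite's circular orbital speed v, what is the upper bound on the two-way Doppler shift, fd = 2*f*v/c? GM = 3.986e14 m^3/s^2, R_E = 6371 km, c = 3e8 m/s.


r = 8.277563e+06 m
v = sqrt(mu/r) = 6939.3277 m/s (worst-case radial velocity)
f = 21.42 GHz = 2.142e+10 Hz
fd = 2*f*v/c = 2*2.142e+10*6939.3277/3.0e+08
fd = 990936.0021 Hz

990936.0021 Hz


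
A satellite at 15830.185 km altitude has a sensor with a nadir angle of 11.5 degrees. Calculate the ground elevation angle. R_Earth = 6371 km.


r = R_E + alt = 22201.1850 km
Law of sines in the satellite / Earth-center / ground-point triangle:
  sin(nadir)/R_E = sin(90 + el)/r  =>  cos(el) = (r/R_E)*sin(nadir)
cos(el) = (22201.1850 / 6371.0000) * sin(11.5 deg) = 0.6947425
el = arccos(0.6947425) = 45.9933 deg
(Earth-central angle = 90 - nadir - el = 32.5067 deg)

45.9933 degrees


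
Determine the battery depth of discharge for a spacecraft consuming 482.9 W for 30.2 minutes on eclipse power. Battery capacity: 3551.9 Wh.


E_used = P * t / 60 = 482.9 * 30.2 / 60 = 243.0597 Wh
DOD = E_used / E_total * 100 = 243.0597 / 3551.9 * 100
DOD = 6.8431 %

6.8431 %


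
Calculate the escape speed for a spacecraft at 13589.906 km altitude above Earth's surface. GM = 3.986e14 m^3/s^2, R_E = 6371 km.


r = 6371.0 + 13589.906 = 19960.9060 km = 1.9960906e+07 m
v_esc = sqrt(2*mu/r) = sqrt(2*3.986e14 / 1.9960906e+07)
v_esc = 6319.6572 m/s = 6.3197 km/s

6.3197 km/s


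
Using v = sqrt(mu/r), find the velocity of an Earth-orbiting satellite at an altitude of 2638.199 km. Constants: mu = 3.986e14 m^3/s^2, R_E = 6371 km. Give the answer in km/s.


r = R_E + alt = 6371.0 + 2638.199 = 9009.1990 km = 9.009199e+06 m
v = sqrt(mu/r) = sqrt(3.986e14 / 9.009199e+06) = 6651.5913 m/s = 6.6516 km/s

6.6516 km/s


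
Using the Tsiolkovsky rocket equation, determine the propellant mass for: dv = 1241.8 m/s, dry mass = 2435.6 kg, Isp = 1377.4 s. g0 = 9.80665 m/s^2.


ve = Isp * g0 = 1377.4 * 9.80665 = 13507.679710 m/s
mass ratio = exp(dv/ve) = exp(1241.8/13507.679710) = 1.09629124
m_prop = m_dry * (mr - 1) = 2435.6 * (1.09629124 - 1)
m_prop = 234.5270 kg

234.5270 kg


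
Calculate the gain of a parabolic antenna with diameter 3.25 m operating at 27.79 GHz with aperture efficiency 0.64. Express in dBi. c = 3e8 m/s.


lambda = c/f = 3e8 / 2.779e+10 = 0.01079525 m
G = eta*(pi*D/lambda)^2 = 0.64*(pi*3.25/0.01079525)^2
G = 572507.2957 (linear)
G = 10*log10(572507.2957) = 57.5778 dBi

57.5778 dBi


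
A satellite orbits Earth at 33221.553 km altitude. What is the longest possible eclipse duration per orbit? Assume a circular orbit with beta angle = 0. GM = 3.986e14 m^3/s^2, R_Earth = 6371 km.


r = 39592.5530 km
T = 1306.7131 min
Eclipse fraction = arcsin(R_E/r)/pi = arcsin(6371.0000/39592.5530)/pi
= arcsin(0.1609141)/pi = 0.05144421
Eclipse duration = 0.05144421 * 1306.7131 = 67.2228 min

67.2228 minutes


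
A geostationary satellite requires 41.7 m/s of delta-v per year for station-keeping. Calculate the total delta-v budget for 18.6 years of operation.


dV = rate * years = 41.7 * 18.6
dV = 775.6200 m/s

775.6200 m/s


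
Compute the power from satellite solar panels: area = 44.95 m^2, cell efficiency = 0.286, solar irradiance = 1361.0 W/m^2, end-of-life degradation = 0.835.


P = area * eta * S * degradation
P = 44.95 * 0.286 * 1361.0 * 0.835
P = 14609.6674 W

14609.6674 W


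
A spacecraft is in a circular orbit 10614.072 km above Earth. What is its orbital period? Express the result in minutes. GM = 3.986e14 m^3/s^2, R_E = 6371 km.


r = 16985.0720 km = 1.6985072e+07 m
T = 2*pi*sqrt(r^3/mu) = 2*pi*sqrt(4.9000688e+21 / 3.986e14)
T = 22029.8890 s = 367.1648 min

367.1648 minutes


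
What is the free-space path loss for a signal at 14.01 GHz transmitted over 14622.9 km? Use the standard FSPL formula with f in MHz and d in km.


f = 14.01 GHz = 14010.0000 MHz
d = 14622.9 km
FSPL = 32.44 + 20*log10(14010.0000) + 20*log10(14622.9)
FSPL = 32.44 + 82.9288 + 83.3007
FSPL = 198.6694 dB

198.6694 dB


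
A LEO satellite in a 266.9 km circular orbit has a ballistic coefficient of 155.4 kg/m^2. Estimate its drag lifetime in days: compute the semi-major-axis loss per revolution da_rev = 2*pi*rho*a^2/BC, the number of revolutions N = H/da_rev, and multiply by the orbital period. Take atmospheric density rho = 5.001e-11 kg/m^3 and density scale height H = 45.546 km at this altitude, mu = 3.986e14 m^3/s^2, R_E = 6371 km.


a = R_E + alt = 6637.9000 km = 6.6379e+06 m
da_rev = 2*pi*rho*a^2/BC = 2*pi*5.001e-11*(6.6379e+06)^2/155.4 = 89.093725 m per revolution
N = H/da_rev = 45546.0000 m / 89.093725 m = 511.2145 revolutions
P = 2*pi*sqrt(a^3/mu) = 5382.1684 s
lifetime = N*P = 511.2145 * 5382.1684 = 2.7514422e+06 s = 31.8454 days

31.8454 days


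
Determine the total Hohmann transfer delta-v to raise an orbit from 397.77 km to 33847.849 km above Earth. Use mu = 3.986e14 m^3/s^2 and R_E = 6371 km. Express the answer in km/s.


r1 = 6768.7700 km = 6.76877e+06 m
r2 = 40218.8490 km = 4.0218849e+07 m
dv1 = sqrt(mu/r1)*(sqrt(2*r2/(r1+r2)) - 1) = 2366.5615 m/s
dv2 = sqrt(mu/r2)*(1 - sqrt(2*r1/(r1+r2))) = 1458.3514 m/s
total dv = |dv1| + |dv2| = 2366.5615 + 1458.3514 = 3824.9129 m/s = 3.8249 km/s

3.8249 km/s


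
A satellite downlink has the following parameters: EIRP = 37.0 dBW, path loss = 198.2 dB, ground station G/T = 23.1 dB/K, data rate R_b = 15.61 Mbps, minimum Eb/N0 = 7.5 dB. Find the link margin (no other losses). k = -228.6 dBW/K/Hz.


C/N0 = EIRP - FSPL + G/T - k = 37.0 - 198.2 + 23.1 - (-228.6)
C/N0 = 90.5000 dB-Hz
R_b = 15.61 Mbps = 1.561e+07 bps -> 10*log10(R_b) = 71.9340 dB-Hz
Eb/N0 = C/N0 - 10*log10(R_b) = 90.5000 - 71.9340 = 18.5660 dB
Margin = Eb/N0 - Eb/N0_req = 18.5660 - 7.5 = 11.0660 dB (link closes)

11.0660 dB


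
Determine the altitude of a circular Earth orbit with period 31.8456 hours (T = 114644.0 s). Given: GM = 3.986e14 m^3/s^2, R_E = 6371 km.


T = 114644.0 s
r = (mu*T^2/(4*pi^2))^(1/3) = (3.986e14 * 114644.0^2 / (4*pi^2))^(1/3)
r = 5.1006643e+07 m = 51006.6428 km
alt = r - R_E = 51006.6428 - 6371 = 44635.6428 km

44635.6428 km


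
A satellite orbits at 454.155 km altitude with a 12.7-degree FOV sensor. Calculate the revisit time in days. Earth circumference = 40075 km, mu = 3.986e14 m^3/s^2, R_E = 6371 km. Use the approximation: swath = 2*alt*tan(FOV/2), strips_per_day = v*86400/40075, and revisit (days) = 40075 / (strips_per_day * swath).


swath = 2*454.155*tan(0.1108284) = 101.0807 km
v = sqrt(mu/r) = 7642.0942 m/s = 7.6421 km/s
strips/day = v*86400/40075 = 7.6421*86400/40075 = 16.4760
coverage/day = strips * swath = 16.4760 * 101.0807 = 1665.4095 km
revisit = 40075 / 1665.4095 = 24.0632 days

24.0632 days


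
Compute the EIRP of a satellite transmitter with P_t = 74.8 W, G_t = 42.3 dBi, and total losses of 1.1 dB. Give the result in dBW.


Pt = 74.8 W = 18.7390 dBW
EIRP = Pt_dBW + Gt - losses = 18.7390 + 42.3 - 1.1 = 59.9390 dBW

59.9390 dBW


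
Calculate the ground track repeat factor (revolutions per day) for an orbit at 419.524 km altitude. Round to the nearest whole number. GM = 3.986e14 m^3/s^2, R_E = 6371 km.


r = 6.790524e+06 m
T = 2*pi*sqrt(r^3/mu) = 5568.8581 s = 92.8143 min
revs/day = 1440 / 92.8143 = 15.5149
Rounded: 16 revolutions per day

16 revolutions per day


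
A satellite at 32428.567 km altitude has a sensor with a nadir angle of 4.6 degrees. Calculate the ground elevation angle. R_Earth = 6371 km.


r = R_E + alt = 38799.5670 km
Law of sines in the satellite / Earth-center / ground-point triangle:
  sin(nadir)/R_E = sin(90 + el)/r  =>  cos(el) = (r/R_E)*sin(nadir)
cos(el) = (38799.5670 / 6371.0000) * sin(4.6 deg) = 0.4884137
el = arccos(0.4884137) = 60.7636 deg
(Earth-central angle = 90 - nadir - el = 24.6364 deg)

60.7636 degrees


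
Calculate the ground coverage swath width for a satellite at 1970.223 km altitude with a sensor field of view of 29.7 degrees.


FOV = 29.7 deg = 0.5183628 rad
swath = 2 * alt * tan(FOV/2) = 2 * 1970.223 * tan(0.2591814)
swath = 2 * 1970.223 * 0.2651452
swath = 1044.7903 km

1044.7903 km


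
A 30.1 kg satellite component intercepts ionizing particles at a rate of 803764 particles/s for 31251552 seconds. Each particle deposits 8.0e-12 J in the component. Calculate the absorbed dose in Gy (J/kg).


Total energy deposited = rate * time * E_per
  = 803764 * 31251552 * 8.0e-12 = 200.9510 J
Dose = E_total / mass = 200.9510 / 30.1
Dose = 6.6761 Gy

6.6761 Gy


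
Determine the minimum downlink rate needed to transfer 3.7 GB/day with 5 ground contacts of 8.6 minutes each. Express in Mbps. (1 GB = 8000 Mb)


total contact time = 5 * 8.6 * 60 = 2580.0000 s
data = 3.7 GB = 29600.0000 Mb
rate = 29600.0000 / 2580.0000 = 11.4729 Mbps

11.4729 Mbps


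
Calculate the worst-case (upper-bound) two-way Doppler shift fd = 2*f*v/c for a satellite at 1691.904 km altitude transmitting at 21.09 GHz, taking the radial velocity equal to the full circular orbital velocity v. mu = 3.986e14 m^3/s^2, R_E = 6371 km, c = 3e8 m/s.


r = 8.062904e+06 m
v = sqrt(mu/r) = 7031.0940 m/s (worst-case radial velocity)
f = 21.09 GHz = 2.109e+10 Hz
fd = 2*f*v/c = 2*2.109e+10*7031.0940/3.0e+08
fd = 988571.8131 Hz

988571.8131 Hz


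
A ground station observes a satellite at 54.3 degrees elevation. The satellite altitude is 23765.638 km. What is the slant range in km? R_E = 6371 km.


h = 23765.638 km, el = 54.3 deg
d = -R_E*sin(el) + sqrt((R_E*sin(el))^2 + 2*R_E*h + h^2)
d = -6371.0000*sin(0.9477138) + sqrt((6371.0000*0.8120835)^2 + 2*6371.0000*23765.638 + 23765.638^2)
d = 24732.6592 km

24732.6592 km


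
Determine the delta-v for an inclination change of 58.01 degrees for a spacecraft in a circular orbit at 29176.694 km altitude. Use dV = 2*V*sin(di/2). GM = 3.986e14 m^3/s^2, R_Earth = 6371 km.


r = 35547.6940 km = 3.5547694e+07 m
V = sqrt(mu/r) = 3348.5974 m/s
di = 58.01 deg = 1.0125 rad
dV = 2*V*sin(di/2) = 2*3348.5974*sin(0.5062327)
dV = 3247.3756 m/s = 3.2474 km/s

3.2474 km/s


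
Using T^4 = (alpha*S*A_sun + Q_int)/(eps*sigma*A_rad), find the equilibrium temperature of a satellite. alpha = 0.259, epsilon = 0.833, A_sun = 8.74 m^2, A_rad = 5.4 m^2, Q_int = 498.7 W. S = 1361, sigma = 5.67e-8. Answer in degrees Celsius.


Numerator = alpha*S*A_sun + Q_int = 0.259*1361*8.74 + 498.7 = 3579.5413 W
Denominator = eps*sigma*A_rad = 0.833*5.67e-8*5.4 = 2.5504794e-07 W/K^4
T^4 = 1.4034778e+10 K^4
T = 344.1925 K = 71.0425 C

71.0425 degrees Celsius


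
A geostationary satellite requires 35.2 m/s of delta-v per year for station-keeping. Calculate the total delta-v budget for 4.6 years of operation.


dV = rate * years = 35.2 * 4.6
dV = 161.9200 m/s

161.9200 m/s


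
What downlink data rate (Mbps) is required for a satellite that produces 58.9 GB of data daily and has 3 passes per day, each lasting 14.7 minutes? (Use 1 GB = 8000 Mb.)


total contact time = 3 * 14.7 * 60 = 2646.0000 s
data = 58.9 GB = 471200.0000 Mb
rate = 471200.0000 / 2646.0000 = 178.0801 Mbps

178.0801 Mbps


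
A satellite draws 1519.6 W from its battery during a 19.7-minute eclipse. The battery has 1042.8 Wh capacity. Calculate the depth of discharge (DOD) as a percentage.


E_used = P * t / 60 = 1519.6 * 19.7 / 60 = 498.9353 Wh
DOD = E_used / E_total * 100 = 498.9353 / 1042.8 * 100
DOD = 47.8457 %

47.8457 %


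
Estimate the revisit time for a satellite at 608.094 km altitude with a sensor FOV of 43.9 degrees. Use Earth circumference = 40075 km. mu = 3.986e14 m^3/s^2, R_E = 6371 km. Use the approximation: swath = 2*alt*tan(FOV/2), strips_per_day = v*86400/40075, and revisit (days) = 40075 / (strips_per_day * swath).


swath = 2*608.094*tan(0.3830998) = 490.1377 km
v = sqrt(mu/r) = 7557.3428 m/s = 7.5573 km/s
strips/day = v*86400/40075 = 7.5573*86400/40075 = 16.2933
coverage/day = strips * swath = 16.2933 * 490.1377 = 7985.9659 km
revisit = 40075 / 7985.9659 = 5.0182 days

5.0182 days


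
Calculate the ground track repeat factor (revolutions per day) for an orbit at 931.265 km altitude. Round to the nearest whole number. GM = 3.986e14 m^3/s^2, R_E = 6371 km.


r = 7.302265e+06 m
T = 2*pi*sqrt(r^3/mu) = 6210.0859 s = 103.5014 min
revs/day = 1440 / 103.5014 = 13.9129
Rounded: 14 revolutions per day

14 revolutions per day


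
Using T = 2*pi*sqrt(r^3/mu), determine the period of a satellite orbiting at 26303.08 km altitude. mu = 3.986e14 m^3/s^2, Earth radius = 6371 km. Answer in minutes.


r = 32674.0800 km = 3.267408e+07 m
T = 2*pi*sqrt(r^3/mu) = 2*pi*sqrt(3.4882701e+22 / 3.986e14)
T = 58778.1988 s = 979.6366 min

979.6366 minutes


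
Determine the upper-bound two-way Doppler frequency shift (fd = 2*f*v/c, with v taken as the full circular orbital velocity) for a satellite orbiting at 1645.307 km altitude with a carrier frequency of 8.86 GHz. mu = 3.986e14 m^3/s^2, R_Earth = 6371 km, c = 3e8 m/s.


r = 8.016307e+06 m
v = sqrt(mu/r) = 7051.4995 m/s (worst-case radial velocity)
f = 8.86 GHz = 8.86e+09 Hz
fd = 2*f*v/c = 2*8.86e+09*7051.4995/3.0e+08
fd = 416508.5678 Hz

416508.5678 Hz


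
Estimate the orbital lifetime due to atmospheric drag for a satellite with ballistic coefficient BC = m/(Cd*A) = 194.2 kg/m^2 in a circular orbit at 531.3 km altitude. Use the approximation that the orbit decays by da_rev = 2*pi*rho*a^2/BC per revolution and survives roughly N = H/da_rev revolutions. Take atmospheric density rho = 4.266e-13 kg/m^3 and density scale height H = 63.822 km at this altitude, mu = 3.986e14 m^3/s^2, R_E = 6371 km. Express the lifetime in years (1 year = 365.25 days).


a = R_E + alt = 6902.3000 km = 6.9023e+06 m
da_rev = 2*pi*rho*a^2/BC = 2*pi*4.266e-13*(6.9023e+06)^2/194.2 = 0.657565708 m per revolution
N = H/da_rev = 63822.0000 m / 0.657565708 m = 97057.9810 revolutions
P = 2*pi*sqrt(a^3/mu) = 5706.9224 s
lifetime = N*P = 97057.9810 * 5706.9224 = 5.5390237e+08 s = 6410.9070 days
years = 6410.9070 / 365.25 = 17.5521 years

17.5521 years


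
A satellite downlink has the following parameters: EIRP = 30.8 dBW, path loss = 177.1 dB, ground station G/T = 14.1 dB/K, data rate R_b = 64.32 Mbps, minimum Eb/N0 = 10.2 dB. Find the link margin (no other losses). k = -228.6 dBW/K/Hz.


C/N0 = EIRP - FSPL + G/T - k = 30.8 - 177.1 + 14.1 - (-228.6)
C/N0 = 96.4000 dB-Hz
R_b = 64.32 Mbps = 6.432e+07 bps -> 10*log10(R_b) = 78.0835 dB-Hz
Eb/N0 = C/N0 - 10*log10(R_b) = 96.4000 - 78.0835 = 18.3165 dB
Margin = Eb/N0 - Eb/N0_req = 18.3165 - 10.2 = 8.1165 dB (link closes)

8.1165 dB


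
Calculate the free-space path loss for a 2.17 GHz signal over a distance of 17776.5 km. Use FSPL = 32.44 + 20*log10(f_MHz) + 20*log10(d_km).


f = 2.17 GHz = 2170.0000 MHz
d = 17776.5 km
FSPL = 32.44 + 20*log10(2170.0000) + 20*log10(17776.5)
FSPL = 32.44 + 66.7292 + 84.9969
FSPL = 184.1661 dB

184.1661 dB


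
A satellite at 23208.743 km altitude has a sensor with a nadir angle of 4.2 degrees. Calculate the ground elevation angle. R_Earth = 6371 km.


r = R_E + alt = 29579.7430 km
Law of sines in the satellite / Earth-center / ground-point triangle:
  sin(nadir)/R_E = sin(90 + el)/r  =>  cos(el) = (r/R_E)*sin(nadir)
cos(el) = (29579.7430 / 6371.0000) * sin(4.2 deg) = 0.3400356
el = arccos(0.3400356) = 70.1210 deg
(Earth-central angle = 90 - nadir - el = 15.6790 deg)

70.1210 degrees


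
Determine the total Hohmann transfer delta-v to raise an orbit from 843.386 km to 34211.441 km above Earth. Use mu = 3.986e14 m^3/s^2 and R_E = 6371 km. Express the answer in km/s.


r1 = 7214.3860 km = 7.214386e+06 m
r2 = 40582.4410 km = 4.0582441e+07 m
dv1 = sqrt(mu/r1)*(sqrt(2*r2/(r1+r2)) - 1) = 2253.1191 m/s
dv2 = sqrt(mu/r2)*(1 - sqrt(2*r1/(r1+r2))) = 1412.0772 m/s
total dv = |dv1| + |dv2| = 2253.1191 + 1412.0772 = 3665.1963 m/s = 3.6652 km/s

3.6652 km/s


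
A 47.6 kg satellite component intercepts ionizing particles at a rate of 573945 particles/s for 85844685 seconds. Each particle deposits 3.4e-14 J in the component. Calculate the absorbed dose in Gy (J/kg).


Total energy deposited = rate * time * E_per
  = 573945 * 85844685 * 3.4e-14 = 1.6752 J
Dose = E_total / mass = 1.6752 / 47.6
Dose = 0.03519295 Gy

0.0352 Gy


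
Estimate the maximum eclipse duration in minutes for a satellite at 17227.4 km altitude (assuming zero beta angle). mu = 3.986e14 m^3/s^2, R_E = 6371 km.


r = 23598.4000 km
T = 601.2898 min
Eclipse fraction = arcsin(R_E/r)/pi = arcsin(6371.0000/23598.4000)/pi
= arcsin(0.2699759)/pi = 0.08701575
Eclipse duration = 0.08701575 * 601.2898 = 52.3217 min

52.3217 minutes


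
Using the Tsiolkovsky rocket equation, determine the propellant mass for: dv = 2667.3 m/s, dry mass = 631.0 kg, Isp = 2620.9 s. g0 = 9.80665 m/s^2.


ve = Isp * g0 = 2620.9 * 9.80665 = 25702.248985 m/s
mass ratio = exp(dv/ve) = exp(2667.3/25702.248985) = 1.10935294
m_prop = m_dry * (mr - 1) = 631.0 * (1.10935294 - 1)
m_prop = 69.0017 kg

69.0017 kg


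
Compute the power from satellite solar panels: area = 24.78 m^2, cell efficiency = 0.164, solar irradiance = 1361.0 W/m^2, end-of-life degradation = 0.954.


P = area * eta * S * degradation
P = 24.78 * 0.164 * 1361.0 * 0.954
P = 5276.5693 W

5276.5693 W


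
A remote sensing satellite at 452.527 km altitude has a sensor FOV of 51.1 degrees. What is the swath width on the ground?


FOV = 51.1 deg = 0.8918632 rad
swath = 2 * alt * tan(FOV/2) = 2 * 452.527 * tan(0.4459316)
swath = 2 * 452.527 * 0.4780472
swath = 432.6585 km

432.6585 km


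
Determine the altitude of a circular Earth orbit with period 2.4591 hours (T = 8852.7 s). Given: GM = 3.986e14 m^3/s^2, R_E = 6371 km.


T = 8852.7 s
r = (mu*T^2/(4*pi^2))^(1/3) = (3.986e14 * 8852.7^2 / (4*pi^2))^(1/3)
r = 9.2493174e+06 m = 9249.3174 km
alt = r - R_E = 9249.3174 - 6371 = 2878.3174 km

2878.3174 km


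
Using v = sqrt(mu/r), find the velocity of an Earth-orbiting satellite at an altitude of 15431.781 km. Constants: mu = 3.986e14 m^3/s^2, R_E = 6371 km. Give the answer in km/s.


r = R_E + alt = 6371.0 + 15431.781 = 21802.7810 km = 2.1802781e+07 m
v = sqrt(mu/r) = sqrt(3.986e14 / 2.1802781e+07) = 4275.7539 m/s = 4.2758 km/s

4.2758 km/s


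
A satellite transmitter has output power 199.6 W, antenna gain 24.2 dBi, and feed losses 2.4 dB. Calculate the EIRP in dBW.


Pt = 199.6 W = 23.0016 dBW
EIRP = Pt_dBW + Gt - losses = 23.0016 + 24.2 - 2.4 = 44.8016 dBW

44.8016 dBW


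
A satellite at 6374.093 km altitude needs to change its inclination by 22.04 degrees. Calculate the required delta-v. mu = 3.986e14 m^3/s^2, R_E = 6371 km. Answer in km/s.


r = 12745.0930 km = 1.2745093e+07 m
V = sqrt(mu/r) = 5592.3860 m/s
di = 22.04 deg = 0.3846706 rad
dV = 2*V*sin(di/2) = 2*5592.3860*sin(0.1923353)
dV = 2137.9875 m/s = 2.1380 km/s

2.1380 km/s


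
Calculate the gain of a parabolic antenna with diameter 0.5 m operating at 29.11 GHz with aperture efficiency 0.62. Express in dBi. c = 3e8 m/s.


lambda = c/f = 3e8 / 2.911e+10 = 0.01030574 m
G = eta*(pi*D/lambda)^2 = 0.62*(pi*0.5/0.01030574)^2
G = 14403.6760 (linear)
G = 10*log10(14403.6760) = 41.5847 dBi

41.5847 dBi


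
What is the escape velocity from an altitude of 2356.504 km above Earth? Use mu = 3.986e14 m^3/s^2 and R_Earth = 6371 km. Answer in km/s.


r = 6371.0 + 2356.504 = 8727.5040 km = 8.727504e+06 m
v_esc = sqrt(2*mu/r) = sqrt(2*3.986e14 / 8.727504e+06)
v_esc = 9557.3748 m/s = 9.5574 km/s

9.5574 km/s


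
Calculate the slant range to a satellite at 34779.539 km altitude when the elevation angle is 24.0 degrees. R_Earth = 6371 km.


h = 34779.539 km, el = 24.0 deg
d = -R_E*sin(el) + sqrt((R_E*sin(el))^2 + 2*R_E*h + h^2)
d = -6371.0000*sin(0.418879) + sqrt((6371.0000*0.4067366)^2 + 2*6371.0000*34779.539 + 34779.539^2)
d = 38145.5456 km

38145.5456 km


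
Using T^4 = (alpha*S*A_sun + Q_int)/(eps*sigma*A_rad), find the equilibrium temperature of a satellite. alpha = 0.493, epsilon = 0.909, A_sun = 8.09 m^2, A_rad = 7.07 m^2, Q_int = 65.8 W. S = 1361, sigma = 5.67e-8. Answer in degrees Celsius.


Numerator = alpha*S*A_sun + Q_int = 0.493*1361*8.09 + 65.8 = 5493.9716 W
Denominator = eps*sigma*A_rad = 0.909*5.67e-8*7.07 = 3.6438992e-07 W/K^4
T^4 = 1.5077178e+10 K^4
T = 350.4128 K = 77.2628 C

77.2628 degrees Celsius


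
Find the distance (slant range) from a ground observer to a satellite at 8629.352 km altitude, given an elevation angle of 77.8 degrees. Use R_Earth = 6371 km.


h = 8629.352 km, el = 77.8 deg
d = -R_E*sin(el) + sqrt((R_E*sin(el))^2 + 2*R_E*h + h^2)
d = -6371.0000*sin(1.3579) + sqrt((6371.0000*0.9774159)^2 + 2*6371.0000*8629.352 + 8629.352^2)
d = 8712.6926 km

8712.6926 km


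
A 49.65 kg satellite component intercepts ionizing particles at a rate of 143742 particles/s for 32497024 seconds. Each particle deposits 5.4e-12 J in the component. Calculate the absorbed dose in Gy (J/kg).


Total energy deposited = rate * time * E_per
  = 143742 * 32497024 * 5.4e-12 = 25.2244 J
Dose = E_total / mass = 25.2244 / 49.65
Dose = 0.5080445 Gy

0.5080 Gy


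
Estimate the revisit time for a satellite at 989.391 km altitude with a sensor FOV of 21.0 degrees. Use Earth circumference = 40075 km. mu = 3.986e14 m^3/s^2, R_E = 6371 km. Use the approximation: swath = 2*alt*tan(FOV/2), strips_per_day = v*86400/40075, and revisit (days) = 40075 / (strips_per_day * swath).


swath = 2*989.391*tan(0.1832596) = 366.7456 km
v = sqrt(mu/r) = 7358.9899 m/s = 7.3590 km/s
strips/day = v*86400/40075 = 7.3590*86400/40075 = 15.8657
coverage/day = strips * swath = 15.8657 * 366.7456 = 5818.6641 km
revisit = 40075 / 5818.6641 = 6.8873 days

6.8873 days


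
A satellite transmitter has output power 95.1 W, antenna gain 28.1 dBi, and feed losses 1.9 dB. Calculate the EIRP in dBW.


Pt = 95.1 W = 19.7818 dBW
EIRP = Pt_dBW + Gt - losses = 19.7818 + 28.1 - 1.9 = 45.9818 dBW

45.9818 dBW


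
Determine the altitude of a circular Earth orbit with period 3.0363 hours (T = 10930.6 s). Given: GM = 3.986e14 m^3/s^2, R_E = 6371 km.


T = 10930.6 s
r = (mu*T^2/(4*pi^2))^(1/3) = (3.986e14 * 10930.6^2 / (4*pi^2))^(1/3)
r = 1.0645233e+07 m = 10645.2334 km
alt = r - R_E = 10645.2334 - 6371 = 4274.2334 km

4274.2334 km


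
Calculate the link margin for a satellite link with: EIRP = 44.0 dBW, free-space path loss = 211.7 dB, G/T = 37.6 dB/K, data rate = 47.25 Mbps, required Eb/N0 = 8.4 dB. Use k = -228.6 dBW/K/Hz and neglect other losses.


C/N0 = EIRP - FSPL + G/T - k = 44.0 - 211.7 + 37.6 - (-228.6)
C/N0 = 98.5000 dB-Hz
R_b = 47.25 Mbps = 4.725e+07 bps -> 10*log10(R_b) = 76.7440 dB-Hz
Eb/N0 = C/N0 - 10*log10(R_b) = 98.5000 - 76.7440 = 21.7560 dB
Margin = Eb/N0 - Eb/N0_req = 21.7560 - 8.4 = 13.3560 dB (link closes)

13.3560 dB


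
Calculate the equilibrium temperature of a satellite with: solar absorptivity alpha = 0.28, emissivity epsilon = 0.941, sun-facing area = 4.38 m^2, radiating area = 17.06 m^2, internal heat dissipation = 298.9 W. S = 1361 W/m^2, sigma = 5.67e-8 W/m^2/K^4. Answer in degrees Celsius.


Numerator = alpha*S*A_sun + Q_int = 0.28*1361*4.38 + 298.9 = 1968.0304 W
Denominator = eps*sigma*A_rad = 0.941*5.67e-8*17.06 = 9.1023118e-07 W/K^4
T^4 = 2.1621215e+09 K^4
T = 215.6354 K = -57.5146 C

-57.5146 degrees Celsius


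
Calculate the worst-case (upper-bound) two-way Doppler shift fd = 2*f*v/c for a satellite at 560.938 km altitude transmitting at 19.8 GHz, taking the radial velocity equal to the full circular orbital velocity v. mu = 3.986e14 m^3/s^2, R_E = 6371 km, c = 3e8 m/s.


r = 6.931938e+06 m
v = sqrt(mu/r) = 7583.0045 m/s (worst-case radial velocity)
f = 19.8 GHz = 1.98e+10 Hz
fd = 2*f*v/c = 2*1.98e+10*7583.0045/3.0e+08
fd = 1.0009566e+06 Hz

1.0010e+06 Hz


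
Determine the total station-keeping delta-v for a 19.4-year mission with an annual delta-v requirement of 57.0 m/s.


dV = rate * years = 57.0 * 19.4
dV = 1105.8000 m/s

1105.8000 m/s


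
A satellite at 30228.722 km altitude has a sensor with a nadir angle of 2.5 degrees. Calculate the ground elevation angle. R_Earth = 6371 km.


r = R_E + alt = 36599.7220 km
Law of sines in the satellite / Earth-center / ground-point triangle:
  sin(nadir)/R_E = sin(90 + el)/r  =>  cos(el) = (r/R_E)*sin(nadir)
cos(el) = (36599.7220 / 6371.0000) * sin(2.5 deg) = 0.2505819
el = arccos(0.2505819) = 75.4880 deg
(Earth-central angle = 90 - nadir - el = 12.0120 deg)

75.4880 degrees


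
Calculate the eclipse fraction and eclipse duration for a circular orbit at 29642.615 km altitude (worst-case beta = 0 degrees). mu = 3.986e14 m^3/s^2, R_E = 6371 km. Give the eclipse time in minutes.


r = 36013.6150 km
T = 1133.6005 min
Eclipse fraction = arcsin(R_E/r)/pi = arcsin(6371.0000/36013.6150)/pi
= arcsin(0.1769053)/pi = 0.05660864
Eclipse duration = 0.05660864 * 1133.6005 = 64.1716 min

64.1716 minutes


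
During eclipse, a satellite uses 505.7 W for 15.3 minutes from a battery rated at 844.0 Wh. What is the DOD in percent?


E_used = P * t / 60 = 505.7 * 15.3 / 60 = 128.9535 Wh
DOD = E_used / E_total * 100 = 128.9535 / 844.0 * 100
DOD = 15.2789 %

15.2789 %


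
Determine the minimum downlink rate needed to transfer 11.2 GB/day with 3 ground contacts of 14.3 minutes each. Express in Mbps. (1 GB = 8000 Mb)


total contact time = 3 * 14.3 * 60 = 2574.0000 s
data = 11.2 GB = 89600.0000 Mb
rate = 89600.0000 / 2574.0000 = 34.8096 Mbps

34.8096 Mbps


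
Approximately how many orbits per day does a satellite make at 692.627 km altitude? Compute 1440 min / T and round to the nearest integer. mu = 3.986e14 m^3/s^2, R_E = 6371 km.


r = 7.063627e+06 m
T = 2*pi*sqrt(r^3/mu) = 5908.1683 s = 98.4695 min
revs/day = 1440 / 98.4695 = 14.6238
Rounded: 15 revolutions per day

15 revolutions per day


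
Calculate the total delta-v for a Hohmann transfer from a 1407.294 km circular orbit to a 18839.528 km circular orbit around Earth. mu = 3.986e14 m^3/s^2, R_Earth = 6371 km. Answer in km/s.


r1 = 7778.2940 km = 7.778294e+06 m
r2 = 25210.5280 km = 2.5210528e+07 m
dv1 = sqrt(mu/r1)*(sqrt(2*r2/(r1+r2)) - 1) = 1691.5443 m/s
dv2 = sqrt(mu/r2)*(1 - sqrt(2*r1/(r1+r2))) = 1245.7283 m/s
total dv = |dv1| + |dv2| = 1691.5443 + 1245.7283 = 2937.2726 m/s = 2.9373 km/s

2.9373 km/s


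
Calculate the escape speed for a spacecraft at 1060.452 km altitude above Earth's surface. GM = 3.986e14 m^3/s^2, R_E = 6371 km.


r = 6371.0 + 1060.452 = 7431.4520 km = 7.431452e+06 m
v_esc = sqrt(2*mu/r) = sqrt(2*3.986e14 / 7.431452e+06)
v_esc = 10357.3060 m/s = 10.3573 km/s

10.3573 km/s


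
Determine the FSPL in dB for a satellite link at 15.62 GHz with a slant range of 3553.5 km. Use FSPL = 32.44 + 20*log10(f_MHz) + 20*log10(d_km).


f = 15.62 GHz = 15620.0000 MHz
d = 3553.5 km
FSPL = 32.44 + 20*log10(15620.0000) + 20*log10(3553.5)
FSPL = 32.44 + 83.8736 + 71.0131
FSPL = 187.3267 dB

187.3267 dB


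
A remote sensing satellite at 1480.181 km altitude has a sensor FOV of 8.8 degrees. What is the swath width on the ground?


FOV = 8.8 deg = 0.153589 rad
swath = 2 * alt * tan(FOV/2) = 2 * 1480.181 * tan(0.07679449)
swath = 2 * 1480.181 * 0.07694581
swath = 227.7874 km

227.7874 km


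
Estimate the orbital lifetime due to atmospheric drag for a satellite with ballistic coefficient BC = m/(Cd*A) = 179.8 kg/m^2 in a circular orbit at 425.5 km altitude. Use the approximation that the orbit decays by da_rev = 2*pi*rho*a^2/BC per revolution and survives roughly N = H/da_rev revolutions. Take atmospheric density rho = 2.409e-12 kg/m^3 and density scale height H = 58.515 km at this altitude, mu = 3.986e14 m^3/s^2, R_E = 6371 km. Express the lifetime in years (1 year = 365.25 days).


a = R_E + alt = 6796.5000 km = 6.7965e+06 m
da_rev = 2*pi*rho*a^2/BC = 2*pi*2.409e-12*(6.7965e+06)^2/179.8 = 3.888639 m per revolution
N = H/da_rev = 58515.0000 m / 3.888639 m = 15047.6813 revolutions
P = 2*pi*sqrt(a^3/mu) = 5576.2111 s
lifetime = N*P = 15047.6813 * 5576.2111 = 8.3909047e+07 s = 971.1695 days
years = 971.1695 / 365.25 = 2.6589 years

2.6589 years


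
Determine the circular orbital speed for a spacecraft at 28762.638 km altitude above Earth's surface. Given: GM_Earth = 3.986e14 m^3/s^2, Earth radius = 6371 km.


r = R_E + alt = 6371.0 + 28762.638 = 35133.6380 km = 3.5133638e+07 m
v = sqrt(mu/r) = sqrt(3.986e14 / 3.5133638e+07) = 3368.2715 m/s = 3.3683 km/s

3.3683 km/s


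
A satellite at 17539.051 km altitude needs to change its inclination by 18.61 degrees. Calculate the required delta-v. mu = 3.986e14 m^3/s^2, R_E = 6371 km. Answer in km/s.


r = 23910.0510 km = 2.3910051e+07 m
V = sqrt(mu/r) = 4082.9907 m/s
di = 18.61 deg = 0.3248058 rad
dV = 2*V*sin(di/2) = 2*4082.9907*sin(0.1624029)
dV = 1320.3571 m/s = 1.3204 km/s

1.3204 km/s


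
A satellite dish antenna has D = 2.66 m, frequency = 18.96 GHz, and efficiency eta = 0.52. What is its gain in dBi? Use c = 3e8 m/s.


lambda = c/f = 3e8 / 1.896e+10 = 0.01582278 m
G = eta*(pi*D/lambda)^2 = 0.52*(pi*2.66/0.01582278)^2
G = 145044.2507 (linear)
G = 10*log10(145044.2507) = 51.6150 dBi

51.6150 dBi


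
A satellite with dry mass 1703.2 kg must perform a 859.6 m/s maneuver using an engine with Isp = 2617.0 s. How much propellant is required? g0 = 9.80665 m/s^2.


ve = Isp * g0 = 2617.0 * 9.80665 = 25664.003050 m/s
mass ratio = exp(dv/ve) = exp(859.6/25664.003050) = 1.03406164
m_prop = m_dry * (mr - 1) = 1703.2 * (1.03406164 - 1)
m_prop = 58.0138 kg

58.0138 kg


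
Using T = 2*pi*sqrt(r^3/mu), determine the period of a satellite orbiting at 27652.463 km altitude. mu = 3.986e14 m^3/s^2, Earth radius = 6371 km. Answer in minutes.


r = 34023.4630 km = 3.4023463e+07 m
T = 2*pi*sqrt(r^3/mu) = 2*pi*sqrt(3.9385426e+22 / 3.986e14)
T = 62456.6943 s = 1040.9449 min

1040.9449 minutes
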